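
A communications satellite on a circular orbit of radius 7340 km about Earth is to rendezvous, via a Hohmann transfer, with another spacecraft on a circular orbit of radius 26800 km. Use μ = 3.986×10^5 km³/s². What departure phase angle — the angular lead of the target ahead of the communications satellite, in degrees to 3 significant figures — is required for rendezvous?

φ = 88.5°

The Hohmann ellipse has a_t = (r₁ + r₂)/2 = 17070 km.
The half-period of the transfer ellipse is t = π√(a_t³/μ) = 11100 s.
The target's mean motion on its circular orbit is ω₂ = √(μ/r₂³) = 1.439×10^-4 rad/s.
Angle swept by the target during transfer: ω₂·t = 1.597 rad = 91.50°.
Arrival is 180° from departure on the ellipse, so φ = 180° − 91.50° = 88.5°.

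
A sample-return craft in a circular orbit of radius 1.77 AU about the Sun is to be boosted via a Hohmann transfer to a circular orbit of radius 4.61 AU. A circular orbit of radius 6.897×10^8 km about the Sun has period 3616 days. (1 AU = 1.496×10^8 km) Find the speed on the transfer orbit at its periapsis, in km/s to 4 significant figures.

From Kepler's third law T² = 4π²r³/μ at r = 6.897×10^8 km, T = 3616 days = 3616 × 86400 s = 3.124224×10^8 s: μ = 4π²r³/T² = 1.32695×10^11 km³/s².
In km: r₁ = 1.77 × 1.496×10^8 = 2.64792×10^8 km; r₂ = 4.61 × 1.496×10^8 = 6.89656×10^8 km.
Semi-major axis of the transfer orbit: a_t = (2.64792×10^8 + 6.89656×10^8)/2 = 4.77224×10^8 km.
At periapsis, r = 2.64792×10^8 km.
Vis-viva: v = √[μ(2/r − 1/a_t)] = √[1.32695×10^11 × (2/2.64792×10^8 − 1/4.77224×10^8)] = 26.91 km/s.

v = 26.91 km/s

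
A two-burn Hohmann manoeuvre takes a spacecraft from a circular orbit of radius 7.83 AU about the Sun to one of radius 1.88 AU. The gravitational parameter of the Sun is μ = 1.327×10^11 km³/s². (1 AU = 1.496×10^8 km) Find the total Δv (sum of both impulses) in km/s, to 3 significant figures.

In km: r₁ = 7.83 × 1.496×10^8 = 1.171368×10^9 km; r₂ = 1.88 × 1.496×10^8 = 2.81248×10^8 km.
Semi-major axis of the transfer orbit: a_t = (1.171368×10^9 + 2.81248×10^8)/2 = 7.26308×10^8 km.
At r₁ the circular-orbit speed is v₁ = √(μ/r₁) = 10.6436 km/s.
On the transfer ellipse at r₁, vis-viva gives v_a = √[μ(2/r₁ − 1/a_t)] = 6.62328 km/s.
First burn Δv₁ = |v_a − v₁| = 4.020 km/s.
At r₂, v₂ = √(μ/r₂) = 21.7215 km/s.
Transfer-orbit speed at r₂: v_p = √[μ(2/r₂ − 1/a_t)] = 27.5853 km/s.
Second burn Δv₂ = |v₂ − v_p| = 5.864 km/s.
Δv = Δv₁ + Δv₂ = 4.020 + 5.864 = 9.884 km/s.

Δv = 9.88 km/s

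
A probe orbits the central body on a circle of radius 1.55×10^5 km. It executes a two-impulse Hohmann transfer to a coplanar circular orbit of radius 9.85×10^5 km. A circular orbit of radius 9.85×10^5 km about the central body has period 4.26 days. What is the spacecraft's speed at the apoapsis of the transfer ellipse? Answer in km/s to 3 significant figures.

v = 8.77 km/s

From Kepler's third law T² = 4π²r³/μ at r = 9.85×10^5 km, T = 4.26 days = 4.26 × 86400 s = 3.68064×10^5 s: μ = 4π²r³/T² = 2.78498×10^8 km³/s².
Transfer-ellipse semi-major axis a_t = (r₁ + r₂)/2 = (1.550×10^5 + 9.850×10^5)/2 = 5.700×10^5 km.
At apoapsis, r = 9.850×10^5 km.
Applying v² = μ(2/r − 1/a_t): v = 8.768 km/s.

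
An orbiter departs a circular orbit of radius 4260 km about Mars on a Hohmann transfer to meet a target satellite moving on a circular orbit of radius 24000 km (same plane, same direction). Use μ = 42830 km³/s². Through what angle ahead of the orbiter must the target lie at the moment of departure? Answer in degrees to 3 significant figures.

The Hohmann ellipse has a_t = (r₁ + r₂)/2 = 14130 km.
Transfer time t = π√(a_t³/μ) = 25497 s.
Target angular speed ω₂ = √(μ/r₂³) = 5.5662×10^-5 rad/s.
Angle swept by the target during transfer: ω₂·t = 1.4192 rad = 81.31°.
Arrival is 180° from departure on the ellipse, so φ = 180° − 81.31° = 98.7°.

φ = 98.7°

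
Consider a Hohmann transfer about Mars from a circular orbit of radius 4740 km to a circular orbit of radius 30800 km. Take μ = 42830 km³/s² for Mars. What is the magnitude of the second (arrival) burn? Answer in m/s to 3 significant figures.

Δv₂ = 570 m/s

The Hohmann ellipse has a_t = (r₁ + r₂)/2 = 17770 km.
On the circular orbit at r = 30800 km, v_c = √(μ/r) = 1.1792 km/s.
Vis-viva on the transfer ellipse at r = 30800 km gives v_t = √[μ(2/r − 1/a_t)] = 0.60904 km/s.
Δv₂ = |v_t − v_c| = |0.60904 − 1.1792| = 0.5702 km/s.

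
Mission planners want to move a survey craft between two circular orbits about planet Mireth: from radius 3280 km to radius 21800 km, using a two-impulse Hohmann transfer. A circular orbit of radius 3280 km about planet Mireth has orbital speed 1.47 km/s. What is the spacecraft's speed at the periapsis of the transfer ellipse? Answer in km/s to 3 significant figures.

From the circular-orbit relation v² = μ/r at r = 3280 km: μ = v²r = (1.47)² × 3280 = 7087.75 km³/s².
Semi-major axis of the transfer orbit: a_t = (3280 + 21800)/2 = 12540 km.
At periapsis, r = 3280 km.
Applying v² = μ(2/r − 1/a_t): v = 1.938 km/s.

v = 1.94 km/s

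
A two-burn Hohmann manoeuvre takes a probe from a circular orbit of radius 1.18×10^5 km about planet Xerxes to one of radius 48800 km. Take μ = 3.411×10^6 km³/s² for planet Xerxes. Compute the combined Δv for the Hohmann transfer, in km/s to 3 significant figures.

Δv = 2.85 km/s

Semi-major axis of the transfer orbit: a_t = (1.180×10^5 + 48800)/2 = 83400 km.
At r₁ the circular-orbit speed is v₁ = √(μ/r₁) = 5.377 km/s.
Transfer-orbit speed at r₁ (vis-viva equation): v_a = √[μ(2/r₁ − 1/a_t)] = 4.113 km/s.
First burn Δv₁ = |v_a − v₁| = 1.264 km/s.
Circular speed at r₂: v₂ = √(μ/r₂) = 8.3605 km/s.
Transfer-orbit speed at r₂: v_p = √[μ(2/r₂ − 1/a_t)] = 9.9446 km/s.
Second burn Δv₂ = |v₂ − v_p| = 1.584 km/s.
Total Δv = Δv₁ + Δv₂ = 2.848 km/s.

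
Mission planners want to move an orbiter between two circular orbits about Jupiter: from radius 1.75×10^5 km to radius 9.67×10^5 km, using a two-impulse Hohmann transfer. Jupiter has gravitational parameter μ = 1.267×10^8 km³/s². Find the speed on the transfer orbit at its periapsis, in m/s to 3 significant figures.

v = 35000 m/s

The Hohmann ellipse has a_t = (r₁ + r₂)/2 = 5.710×10^5 km.
At periapsis, r = 1.750×10^5 km.
Vis-viva: v = √[μ(2/r − 1/a_t)] = √[1.267×10^8 × (2/1.750×10^5 − 1/5.710×10^5)] = 35.02 km/s.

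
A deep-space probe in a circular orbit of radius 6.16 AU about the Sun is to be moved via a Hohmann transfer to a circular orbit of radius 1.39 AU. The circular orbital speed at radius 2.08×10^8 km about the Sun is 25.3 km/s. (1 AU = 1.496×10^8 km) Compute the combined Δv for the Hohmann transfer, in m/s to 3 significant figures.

From the circular-orbit relation v² = μ/r at r = 2.08×10^8 km: μ = v²r = (25.3)² × 2.08×10^8 = 1.33139×10^11 km³/s².
In km: r₁ = 6.16 × 1.496×10^8 = 9.21536×10^8 km; r₂ = 1.39 × 1.496×10^8 = 2.07944×10^8 km.
The Hohmann ellipse has a_t = (r₁ + r₂)/2 = 5.6474×10^8 km.
Circular speed at r₁: v₁ = √(μ/r₁) = √(1.33139×10^11/9.21536×10^8) = 12.02 km/s.
Transfer-orbit speed at r₁ (vis-viva): v_a = √[μ(2/r₁ − 1/a_t)] = 7.294 km/s.
First burn Δv₁ = |v_a − v₁| = 4.726 km/s.
Circular speed at r₂: v₂ = √(μ/r₂) = 25.30 km/s.
Transfer-orbit speed at r₂: v_p = √[μ(2/r₂ − 1/a_t)] = 32.32 km/s.
Second burn Δv₂ = |v₂ − v_p| = 7.020 km/s.
Δv = Δv₁ + Δv₂ = 4.726 + 7.020 = 11.75 km/s.

Δv = 11700 m/s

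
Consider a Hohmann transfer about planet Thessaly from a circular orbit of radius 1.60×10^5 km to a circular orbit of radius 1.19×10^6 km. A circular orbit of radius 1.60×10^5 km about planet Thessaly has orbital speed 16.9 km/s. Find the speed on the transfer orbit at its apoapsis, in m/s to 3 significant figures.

From the circular-orbit relation v² = μ/r at r = 1.60×10^5 km: μ = v²r = (16.9)² × 1.60×10^5 = 4.56976×10^7 km³/s².
Transfer-ellipse semi-major axis a_t = (r₁ + r₂)/2 = (1.600×10^5 + 1.190×10^6)/2 = 6.750×10^5 km.
The apoapsis of the transfer ellipse is at r = 1.190×10^6 km.
Vis-viva: v = √[μ(2/r − 1/a_t)] = √[4.56976×10^7 × (2/1.190×10^6 − 1/6.750×10^5)] = 3.017 km/s.

v = 3020 m/s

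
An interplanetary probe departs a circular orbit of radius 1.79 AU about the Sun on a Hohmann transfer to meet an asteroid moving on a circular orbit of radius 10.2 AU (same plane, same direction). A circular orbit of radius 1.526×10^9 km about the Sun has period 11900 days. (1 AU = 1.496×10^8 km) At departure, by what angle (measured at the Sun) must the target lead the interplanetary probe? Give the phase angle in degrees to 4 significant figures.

From Kepler's third law T² = 4π²r³/μ at r = 1.526×10^9 km, T = 11900 days = 11900 × 86400 s = 1.02816×10^9 s: μ = 4π²r³/T² = 1.32709×10^11 km³/s².
In km: r₁ = 1.79 × 1.496×10^8 = 2.67784×10^8 km; r₂ = 10.2 × 1.496×10^8 = 1.52592×10^9 km.
The Hohmann ellipse has a_t = (r₁ + r₂)/2 = 8.96852×10^8 km.
Transfer time t = π√(a_t³/μ) = 2.3162×10^8 s.
Target angular speed ω₂ = √(μ/r₂³) = 6.1116×10^-9 rad/s.
Angle swept by the target during transfer: ω₂·t = 1.4156 rad = 81.11°.
Arrival is 180° from departure on the ellipse, so φ = 180° − 81.11° = 98.89°.

φ = 98.89°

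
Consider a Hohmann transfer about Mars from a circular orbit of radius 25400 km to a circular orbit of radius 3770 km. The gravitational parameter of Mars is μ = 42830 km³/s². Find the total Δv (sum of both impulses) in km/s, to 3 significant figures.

Δv = 1.72 km/s

Transfer-ellipse semi-major axis a_t = (r₁ + r₂)/2 = (25400 + 3770)/2 = 14585 km.
Circular speed at r₁: v₁ = √(μ/r₁) = √(42830/25400) = 1.29855 km/s.
On the transfer ellipse at r₁, vis-viva equation gives v_a = √[μ(2/r₁ − 1/a_t)] = 0.660199 km/s.
First burn Δv₁ = |v_a − v₁| = 0.63835 km/s.
At r₂, v₂ = √(μ/r₂) = 3.370570 km/s.
Transfer-orbit speed at r₂: v_p = √[μ(2/r₂ − 1/a_t)] = 4.448023 km/s.
Second burn Δv₂ = |v₂ − v_p| = 1.0775 km/s.
Total Δv = Δv₁ + Δv₂ = 1.716 km/s.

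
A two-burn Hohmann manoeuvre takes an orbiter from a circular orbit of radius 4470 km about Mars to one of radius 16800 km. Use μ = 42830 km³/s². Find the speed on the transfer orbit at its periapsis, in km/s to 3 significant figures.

v = 3.89 km/s

The Hohmann ellipse has a_t = (r₁ + r₂)/2 = 10635 km.
At periapsis, r = 4470 km.
Applying v² = μ(2/r − 1/a_t): v = 3.891 km/s.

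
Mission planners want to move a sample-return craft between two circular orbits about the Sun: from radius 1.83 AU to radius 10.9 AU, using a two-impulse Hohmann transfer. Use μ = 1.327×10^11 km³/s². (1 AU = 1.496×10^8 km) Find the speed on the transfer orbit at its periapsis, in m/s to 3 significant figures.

In km: r₁ = 1.83 × 1.496×10^8 = 2.73768×10^8 km; r₂ = 10.9 × 1.496×10^8 = 1.63064×10^9 km.
Semi-major axis of the transfer orbit: a_t = (2.73768×10^8 + 1.63064×10^9)/2 = 9.52204×10^8 km.
The periapsis of the transfer ellipse is at r = 2.73768×10^8 km.
From the vis-viva equation, v = √[μ(2/r − 1/a_t)] = 28.81 km/s.

v = 28800 m/s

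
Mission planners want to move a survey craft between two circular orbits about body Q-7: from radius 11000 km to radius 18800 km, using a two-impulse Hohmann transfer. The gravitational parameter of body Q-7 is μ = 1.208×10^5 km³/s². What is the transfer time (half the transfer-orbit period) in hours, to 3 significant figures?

t = 4.57 hours

Transfer-ellipse semi-major axis a_t = (r₁ + r₂)/2 = (11000 + 18800)/2 = 14900 km.
Transfer time t = π√(a_t³/μ) = π√((14900)³ / 1.208×10^5) = 16440 s.
Converting: 16440 s ÷ 3600 s/hour = 4.57 hours.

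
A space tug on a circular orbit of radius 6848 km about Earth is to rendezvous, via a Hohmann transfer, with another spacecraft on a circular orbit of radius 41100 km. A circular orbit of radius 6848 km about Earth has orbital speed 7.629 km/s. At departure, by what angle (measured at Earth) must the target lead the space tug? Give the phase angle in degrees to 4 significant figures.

φ = 99.81°

From the circular-orbit relation v² = μ/r at r = 6848 km: μ = v²r = (7.629)² × 6848 = 3.98565×10^5 km³/s².
Semi-major axis of the transfer orbit: a_t = (6848 + 41100)/2 = 23974 km.
The half-period of the transfer ellipse is t = π√(a_t³/μ) = 18472 s.
The target's mean motion on its circular orbit is ω₂ = √(μ/r₂³) = 7.5768×10^-5 rad/s.
Angle swept by the target during transfer: ω₂·t = 1.3996 rad = 80.19°.
The space tug traverses 180° on the transfer ellipse, so the target must lead by 180° − 80.19° = 99.81°.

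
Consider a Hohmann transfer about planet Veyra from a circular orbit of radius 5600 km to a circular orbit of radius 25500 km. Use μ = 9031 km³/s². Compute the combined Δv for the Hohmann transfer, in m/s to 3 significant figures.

Δv = 594 m/s

Transfer-ellipse semi-major axis a_t = (r₁ + r₂)/2 = (5600 + 25500)/2 = 15550 km.
Circular speed at r₁: v₁ = √(μ/r₁) = √(9031/5600) = 1.2699 km/s.
On the transfer ellipse at r₁, v² = μ(2/r − 1/a) gives v_p = √[μ(2/r₁ − 1/a_t)] = 1.6262 km/s.
First burn Δv₁ = |v_p − v₁| = 0.3563 km/s.
At r₂, v₂ = √(μ/r₂) = 0.5951 km/s.
Transfer-orbit speed at r₂: v_a = √[μ(2/r₂ − 1/a_t)] = 0.3571 km/s.
Second burn Δv₂ = |v₂ − v_a| = 0.2380 km/s.
Total Δv = Δv₁ + Δv₂ = 0.5943 km/s.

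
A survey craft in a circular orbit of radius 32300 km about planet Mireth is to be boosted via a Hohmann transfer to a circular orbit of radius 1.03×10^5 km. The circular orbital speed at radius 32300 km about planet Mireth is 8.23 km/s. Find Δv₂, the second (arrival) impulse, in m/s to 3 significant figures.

From the circular-orbit relation v² = μ/r at r = 32300 km: μ = v²r = (8.23)² × 32300 = 2.18777×10^6 km³/s².
Semi-major axis of the transfer orbit: a_t = (32300 + 1.030×10^5)/2 = 67650 km.
Circular speed at r = 1.030×10^5 km: v_c = √(μ/r) = 4.609 km/s.
Vis-viva on the transfer ellipse at r = 1.030×10^5 km gives v_t = √[μ(2/r − 1/a_t)] = 3.185 km/s.
Δv₂ = |v_t − v_c| = |3.185 − 4.609| = 1.424 km/s.

Δv₂ = 1420 m/s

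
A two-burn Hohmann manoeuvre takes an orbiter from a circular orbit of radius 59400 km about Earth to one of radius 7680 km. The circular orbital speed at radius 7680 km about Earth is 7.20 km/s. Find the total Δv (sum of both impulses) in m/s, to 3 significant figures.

Δv = 3730 m/s

From the circular-orbit relation v² = μ/r at r = 7680 km: μ = v²r = (7.20)² × 7680 = 3.98131×10^5 km³/s².
The Hohmann ellipse has a_t = (r₁ + r₂)/2 = 33540 km.
Circular speed at r₁: v₁ = √(μ/r₁) = √(3.98131×10^5/59400) = 2.589 km/s.
Transfer-orbit speed at r₁ (vis-viva equation): v_a = √[μ(2/r₁ − 1/a_t)] = 1.239 km/s.
First burn Δv₁ = |v_a − v₁| = 1.350 km/s.
Circular speed at r₂: v₂ = √(μ/r₂) = 7.200 km/s.
Transfer-orbit speed at r₂: v_p = √[μ(2/r₂ − 1/a_t)] = 9.582 km/s.
Second burn Δv₂ = |v₂ − v_p| = 2.382 km/s.
Δv = Δv₁ + Δv₂ = 1.350 + 2.382 = 3.732 km/s.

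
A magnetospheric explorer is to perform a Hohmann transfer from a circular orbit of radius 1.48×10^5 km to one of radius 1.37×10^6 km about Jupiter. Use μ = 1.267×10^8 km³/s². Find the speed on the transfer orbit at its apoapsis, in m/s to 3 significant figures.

The Hohmann ellipse has a_t = (r₁ + r₂)/2 = 7.590×10^5 km.
The apoapsis of the transfer ellipse is at r = 1.370×10^6 km.
From the vis-viva equation, v = √[μ(2/r − 1/a_t)] = 4.247 km/s.

v = 4250 m/s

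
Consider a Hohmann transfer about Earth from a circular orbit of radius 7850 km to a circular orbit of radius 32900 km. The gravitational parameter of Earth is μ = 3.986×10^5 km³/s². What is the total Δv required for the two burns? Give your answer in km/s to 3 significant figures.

Δv = 3.25 km/s

Semi-major axis of the transfer orbit: a_t = (7850 + 32900)/2 = 20375 km.
At r₁ the circular-orbit speed is v₁ = √(μ/r₁) = 7.126 km/s.
Transfer-orbit speed at r₁ (vis-viva): v_p = √[μ(2/r₁ − 1/a_t)] = 9.055 km/s.
First burn Δv₁ = |v_p − v₁| = 1.929 km/s.
Circular speed at r₂: v₂ = √(μ/r₂) = 3.481 km/s.
Transfer-orbit speed at r₂: v_a = √[μ(2/r₂ − 1/a_t)] = 2.161 km/s.
Second burn Δv₂ = |v₂ − v_a| = 1.320 km/s.
Δv = Δv₁ + Δv₂ = 1.929 + 1.320 = 3.249 km/s.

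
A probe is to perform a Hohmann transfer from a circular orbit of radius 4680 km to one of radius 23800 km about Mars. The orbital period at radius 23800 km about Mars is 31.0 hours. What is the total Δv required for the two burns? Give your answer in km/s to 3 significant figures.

Δv = 1.46 km/s

From Kepler's third law T² = 4π²r³/μ at r = 23800 km, T = 31.0 hours = 31.0 × 3600 s = 1.116×10^5 s: μ = 4π²r³/T² = 42732.9 km³/s².
The Hohmann ellipse has a_t = (r₁ + r₂)/2 = 14240 km.
Circular speed at r₁: v₁ = √(μ/r₁) = √(42732.9/4680) = 3.0217 km/s.
Transfer-orbit speed at r₁ (v² = μ(2/r − 1/a)): v_p = √[μ(2/r₁ − 1/a_t)] = 3.9065 km/s.
First burn Δv₁ = |v_p − v₁| = 0.8848 km/s.
Circular speed at r₂: v₂ = √(μ/r₂) = 1.340 km/s.
Transfer-orbit speed at r₂: v_a = √[μ(2/r₂ − 1/a_t)] = 0.7682 km/s.
Second burn Δv₂ = |v₂ − v_a| = 0.5718 km/s.
Δv = Δv₁ + Δv₂ = 0.8848 + 0.5718 = 1.457 km/s.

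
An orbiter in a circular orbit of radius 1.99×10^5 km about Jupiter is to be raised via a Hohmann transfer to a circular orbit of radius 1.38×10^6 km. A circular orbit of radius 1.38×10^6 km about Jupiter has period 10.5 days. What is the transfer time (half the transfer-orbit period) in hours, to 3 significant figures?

From Kepler's third law T² = 4π²r³/μ at r = 1.38×10^6 km, T = 10.5 days = 10.5 × 86400 s = 9.072×10^5 s: μ = 4π²r³/T² = 1.26064×10^8 km³/s².
Semi-major axis of the transfer orbit: a_t = (1.990×10^5 + 1.380×10^6)/2 = 7.895×10^5 km.
Half the transfer-orbit period gives t = π√(a_t³/μ) = 1.963×10^5 s.
Converting: 1.963×10^5 s ÷ 3600 s/hour = 54.5 hours.

t = 54.5 hours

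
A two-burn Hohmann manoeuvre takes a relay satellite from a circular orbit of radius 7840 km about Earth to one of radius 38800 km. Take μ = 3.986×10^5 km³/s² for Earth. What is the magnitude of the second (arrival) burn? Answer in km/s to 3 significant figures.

Δv₂ = 1.35 km/s

The Hohmann ellipse has a_t = (r₁ + r₂)/2 = 23320 km.
Circular speed at r = 38800 km: v_c = √(μ/r) = 3.205 km/s.
Transfer-orbit speed at the same r (vis-viva, a = a_t): v_t = √[μ(2/r − 1/a_t)] = 1.858 km/s.
Δv₂ = |v_t − v_c| = |1.858 − 3.205| = 1.347 km/s.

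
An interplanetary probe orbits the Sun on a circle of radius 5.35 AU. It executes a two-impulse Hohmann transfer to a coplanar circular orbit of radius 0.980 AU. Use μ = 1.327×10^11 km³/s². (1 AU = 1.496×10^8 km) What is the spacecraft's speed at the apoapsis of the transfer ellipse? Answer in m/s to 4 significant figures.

v = 7165 m/s

In km: r₁ = 5.35 × 1.496×10^8 = 8.0036×10^8 km; r₂ = 0.980 × 1.496×10^8 = 1.46608×10^8 km.
Transfer-ellipse semi-major axis a_t = (r₁ + r₂)/2 = (8.0036×10^8 + 1.46608×10^8)/2 = 4.73484×10^8 km.
At apoapsis, r = 8.0036×10^8 km.
Vis-viva: v = √[μ(2/r − 1/a_t)] = √[1.327×10^11 × (2/8.0036×10^8 − 1/4.73484×10^8)] = 7.165 km/s.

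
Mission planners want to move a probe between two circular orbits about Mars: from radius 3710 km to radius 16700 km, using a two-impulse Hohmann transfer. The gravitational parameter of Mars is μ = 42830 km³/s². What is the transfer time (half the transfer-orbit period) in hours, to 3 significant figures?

Semi-major axis of the transfer orbit: a_t = (3710 + 16700)/2 = 10205 km.
Half the transfer-orbit period gives t = π√(a_t³/μ) = 15650 s.
Converting: 15650 s ÷ 3600 s/hour = 4.35 hours.

t = 4.35 hours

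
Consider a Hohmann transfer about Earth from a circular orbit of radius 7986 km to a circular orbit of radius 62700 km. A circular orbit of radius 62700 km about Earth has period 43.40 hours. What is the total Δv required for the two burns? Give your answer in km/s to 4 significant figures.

Δv = 3.668 km/s

From Kepler's third law T² = 4π²r³/μ at r = 62700 km, T = 43.40 hours = 43.40 × 3600 s = 1.5624×10^5 s: μ = 4π²r³/T² = 3.98637×10^5 km³/s².
Semi-major axis of the transfer orbit: a_t = (7986 + 62700)/2 = 35343 km.
Circular speed at r₁: v₁ = √(μ/r₁) = √(3.98637×10^5/7986) = 7.065 km/s.
On the transfer ellipse at r₁, vis-viva gives v_p = √[μ(2/r₁ − 1/a_t)] = 9.410 km/s.
First burn Δv₁ = |v_p − v₁| = 2.345 km/s.
At r₂, v₂ = √(μ/r₂) = 2.5215 km/s.
Transfer-orbit speed at r₂: v_a = √[μ(2/r₂ − 1/a_t)] = 1.1986 km/s.
Second burn Δv₂ = |v₂ − v_a| = 1.323 km/s.
Δv = Δv₁ + Δv₂ = 2.345 + 1.323 = 3.668 km/s.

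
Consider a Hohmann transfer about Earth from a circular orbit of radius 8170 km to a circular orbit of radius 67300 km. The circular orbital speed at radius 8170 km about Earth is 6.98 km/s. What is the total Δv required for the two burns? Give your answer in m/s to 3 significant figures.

From the circular-orbit relation v² = μ/r at r = 8170 km: μ = v²r = (6.98)² × 8170 = 3.98046×10^5 km³/s².
The Hohmann ellipse has a_t = (r₁ + r₂)/2 = 37735 km.
Circular speed at r₁: v₁ = √(μ/r₁) = √(3.98046×10^5/8170) = 6.980 km/s.
On the transfer ellipse at r₁, vis-viva equation gives v_p = √[μ(2/r₁ − 1/a_t)] = 9.322 km/s.
First burn Δv₁ = |v_p − v₁| = 2.342 km/s.
Circular speed at r₂: v₂ = √(μ/r₂) = 2.432 km/s.
Transfer-orbit speed at r₂: v_a = √[μ(2/r₂ − 1/a_t)] = 1.132 km/s.
Second burn Δv₂ = |v₂ − v_a| = 1.300 km/s.
Total Δv = Δv₁ + Δv₂ = 3.642 km/s.

Δv = 3640 m/s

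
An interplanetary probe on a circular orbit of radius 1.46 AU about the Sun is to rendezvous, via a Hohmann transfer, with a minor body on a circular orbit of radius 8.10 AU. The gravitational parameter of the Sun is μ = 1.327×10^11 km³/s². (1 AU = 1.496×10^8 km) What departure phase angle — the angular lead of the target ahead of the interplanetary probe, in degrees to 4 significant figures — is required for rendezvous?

φ = 98.40°

In km: r₁ = 1.46 × 1.496×10^8 = 2.18416×10^8 km; r₂ = 8.10 × 1.496×10^8 = 1.21176×10^9 km.
Transfer-ellipse semi-major axis a_t = (r₁ + r₂)/2 = (2.18416×10^8 + 1.21176×10^9)/2 = 7.15088×10^8 km.
Transfer time t = π√(a_t³/μ) = 1.6491×10^8 s.
Target angular speed ω₂ = √(μ/r₂³) = 8.6360×10^-9 rad/s.
Angle swept by the target during transfer: ω₂·t = 1.4242 rad = 81.60°.
Arrival is 180° from departure on the ellipse, so φ = 180° − 81.60° = 98.40°.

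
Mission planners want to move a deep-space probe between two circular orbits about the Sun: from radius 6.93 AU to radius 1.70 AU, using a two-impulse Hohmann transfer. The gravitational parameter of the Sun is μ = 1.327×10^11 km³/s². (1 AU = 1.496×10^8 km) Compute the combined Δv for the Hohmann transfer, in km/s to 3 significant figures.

Δv = 10.3 km/s

In km: r₁ = 6.93 × 1.496×10^8 = 1.036728×10^9 km; r₂ = 1.70 × 1.496×10^8 = 2.5432×10^8 km.
The Hohmann ellipse has a_t = (r₁ + r₂)/2 = 6.45524×10^8 km.
Circular speed at r₁: v₁ = √(μ/r₁) = √(1.327×10^11/1.036728×10^9) = 11.3137 km/s.
Transfer-orbit speed at r₁ (v² = μ(2/r − 1/a)): v_a = √[μ(2/r₁ − 1/a_t)] = 7.10129 km/s.
First burn Δv₁ = |v_a − v₁| = 4.212 km/s.
Circular speed at r₂: v₂ = √(μ/r₂) = 22.8426 km/s.
Transfer-orbit speed at r₂: v_p = √[μ(2/r₂ − 1/a_t)] = 28.9482 km/s.
Second burn Δv₂ = |v₂ − v_p| = 6.106 km/s.
Total Δv = Δv₁ + Δv₂ = 10.32 km/s.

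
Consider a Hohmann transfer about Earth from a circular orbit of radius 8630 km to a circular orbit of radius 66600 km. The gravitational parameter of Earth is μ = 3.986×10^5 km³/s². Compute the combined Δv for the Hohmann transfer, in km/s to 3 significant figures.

Δv = 3.52 km/s

Transfer-ellipse semi-major axis a_t = (r₁ + r₂)/2 = (8630 + 66600)/2 = 37615 km.
Circular speed at r₁: v₁ = √(μ/r₁) = √(3.986×10^5/8630) = 6.796 km/s.
On the transfer ellipse at r₁, vis-viva equation gives v_p = √[μ(2/r₁ − 1/a_t)] = 9.043 km/s.
First burn Δv₁ = |v_p − v₁| = 2.247 km/s.
Circular speed at r₂: v₂ = √(μ/r₂) = 2.4464 km/s.
Transfer-orbit speed at r₂: v_a = √[μ(2/r₂ − 1/a_t)] = 1.1718 km/s.
Second burn Δv₂ = |v₂ − v_a| = 1.275 km/s.
Total Δv = Δv₁ + Δv₂ = 3.522 km/s.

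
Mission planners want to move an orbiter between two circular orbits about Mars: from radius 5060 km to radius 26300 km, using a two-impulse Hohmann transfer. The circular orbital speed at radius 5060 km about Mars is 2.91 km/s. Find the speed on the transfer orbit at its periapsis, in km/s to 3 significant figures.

From the circular-orbit relation v² = μ/r at r = 5060 km: μ = v²r = (2.91)² × 5060 = 42848.6 km³/s².
Transfer-ellipse semi-major axis a_t = (r₁ + r₂)/2 = (5060 + 26300)/2 = 15680 km.
At periapsis, r = 5060 km.
From the vis-viva equation, v = √[μ(2/r − 1/a_t)] = 3.769 km/s.

v = 3.77 km/s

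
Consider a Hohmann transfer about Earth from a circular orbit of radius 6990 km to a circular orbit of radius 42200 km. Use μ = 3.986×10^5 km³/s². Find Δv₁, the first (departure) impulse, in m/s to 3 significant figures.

Δv₁ = 2340 m/s

The Hohmann ellipse has a_t = (r₁ + r₂)/2 = 24595 km.
On the circular orbit at r = 6990 km, v_c = √(μ/r) = 7.5514 km/s.
Transfer-orbit speed at the same r (vis-viva, a = a_t): v_t = √[μ(2/r − 1/a_t)] = 9.8915 km/s.
Δv₁ = |v_t − v_c| = |9.8915 − 7.5514| = 2.340 km/s.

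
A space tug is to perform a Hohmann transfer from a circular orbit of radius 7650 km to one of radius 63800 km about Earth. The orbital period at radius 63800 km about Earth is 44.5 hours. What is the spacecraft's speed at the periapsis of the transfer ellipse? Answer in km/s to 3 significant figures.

From Kepler's third law T² = 4π²r³/μ at r = 63800 km, T = 44.5 hours = 44.5 × 3600 s = 1.602×10^5 s: μ = 4π²r³/T² = 3.99482×10^5 km³/s².
Semi-major axis of the transfer orbit: a_t = (7650 + 63800)/2 = 35725 km.
At periapsis, r = 7650 km.
Applying v² = μ(2/r − 1/a_t): v = 9.657 km/s.

v = 9.66 km/s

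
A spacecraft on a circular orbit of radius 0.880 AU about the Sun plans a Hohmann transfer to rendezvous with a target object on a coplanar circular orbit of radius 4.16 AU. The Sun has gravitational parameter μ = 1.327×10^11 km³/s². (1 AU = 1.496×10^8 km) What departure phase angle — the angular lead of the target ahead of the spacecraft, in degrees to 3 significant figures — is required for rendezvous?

In km: r₁ = 0.880 × 1.496×10^8 = 1.31648×10^8 km; r₂ = 4.16 × 1.496×10^8 = 6.22336×10^8 km.
The Hohmann ellipse has a_t = (r₁ + r₂)/2 = 3.76992×10^8 km.
Transfer time t = π√(a_t³/μ) = 6.3127×10^7 s.
Target angular speed ω₂ = √(μ/r₂³) = 2.3464×10^-8 rad/s.
Angle swept by the target during transfer: ω₂·t = 1.4812 rad = 84.87°.
Arrival is 180° from departure on the ellipse, so φ = 180° − 84.87° = 95.1°.

φ = 95.1°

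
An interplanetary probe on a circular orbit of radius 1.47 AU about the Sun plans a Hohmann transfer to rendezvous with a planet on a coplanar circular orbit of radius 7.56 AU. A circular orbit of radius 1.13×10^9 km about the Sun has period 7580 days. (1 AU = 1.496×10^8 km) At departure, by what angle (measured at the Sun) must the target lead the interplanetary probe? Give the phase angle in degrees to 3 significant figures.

φ = 96.9°

From Kepler's third law T² = 4π²r³/μ at r = 1.13×10^9 km, T = 7580 days = 7580 × 86400 s = 6.54912×10^8 s: μ = 4π²r³/T² = 1.32810×10^11 km³/s².
In km: r₁ = 1.47 × 1.496×10^8 = 2.19912×10^8 km; r₂ = 7.56 × 1.496×10^8 = 1.130976×10^9 km.
The Hohmann ellipse has a_t = (r₁ + r₂)/2 = 6.75444×10^8 km.
The half-period of the transfer ellipse is t = π√(a_t³/μ) = 1.513×10^8 s.
The target's mean motion on its circular orbit is ω₂ = √(μ/r₂³) = 9.582×10^-9 rad/s.
Angle swept by the target during transfer: ω₂·t = 1.450 rad = 83.08°.
Arrival is 180° from departure on the ellipse, so φ = 180° − 83.08° = 96.9°.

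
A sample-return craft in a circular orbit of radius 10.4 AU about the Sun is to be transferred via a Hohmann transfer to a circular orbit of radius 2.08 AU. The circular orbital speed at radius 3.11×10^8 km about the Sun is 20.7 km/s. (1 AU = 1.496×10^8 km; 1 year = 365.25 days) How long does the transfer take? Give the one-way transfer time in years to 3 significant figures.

t = 7.78 years

From the circular-orbit relation v² = μ/r at r = 3.11×10^8 km: μ = v²r = (20.7)² × 3.11×10^8 = 1.33260×10^11 km³/s².
In km: r₁ = 10.4 × 1.496×10^8 = 1.55584×10^9 km; r₂ = 2.08 × 1.496×10^8 = 3.11168×10^8 km.
The Hohmann ellipse has a_t = (r₁ + r₂)/2 = 9.33504×10^8 km.
Transfer time t = π√(a_t³/μ) = π√((9.33504×10^8)³ / 1.33260×10^11) = 2.455×10^8 s.
Converting: 2.455×10^8 s ÷ 3.15576×10^7 s/year (365.25 × 86400) = 7.78 years.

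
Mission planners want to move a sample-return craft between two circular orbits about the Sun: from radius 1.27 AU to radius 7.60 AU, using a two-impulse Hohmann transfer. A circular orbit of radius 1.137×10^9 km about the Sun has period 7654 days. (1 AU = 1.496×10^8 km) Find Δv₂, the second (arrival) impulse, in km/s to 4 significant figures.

From Kepler's third law T² = 4π²r³/μ at r = 1.137×10^9 km, T = 7654 days = 7654 × 86400 s = 6.613056×10^8 s: μ = 4π²r³/T² = 1.32690×10^11 km³/s².
In km: r₁ = 1.27 × 1.496×10^8 = 1.89992×10^8 km; r₂ = 7.60 × 1.496×10^8 = 1.13696×10^9 km.
The Hohmann ellipse has a_t = (r₁ + r₂)/2 = 6.63476×10^8 km.
Circular speed at r = 1.13696×10^9 km: v_c = √(μ/r) = 10.803 km/s.
Transfer-orbit speed at the same r (vis-viva, a = a_t): v_t = √[μ(2/r − 1/a_t)] = 5.7810 km/s.
Δv₂ = |v_t − v_c| = |5.7810 − 10.803| = 5.022 km/s.

Δv₂ = 5.022 km/s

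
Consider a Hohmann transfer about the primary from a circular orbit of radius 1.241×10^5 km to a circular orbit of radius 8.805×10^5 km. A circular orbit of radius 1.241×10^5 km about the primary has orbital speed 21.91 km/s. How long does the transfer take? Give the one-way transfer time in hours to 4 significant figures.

t = 40.25 hours

From the circular-orbit relation v² = μ/r at r = 1.241×10^5 km: μ = v²r = (21.91)² × 1.241×10^5 = 5.95740×10^7 km³/s².
The Hohmann ellipse has a_t = (r₁ + r₂)/2 = 5.023×10^5 km.
Half the transfer-orbit period gives t = π√(a_t³/μ) = 1.449×10^5 s.
Converting: 1.449×10^5 s ÷ 3600 s/hour = 40.25 hours.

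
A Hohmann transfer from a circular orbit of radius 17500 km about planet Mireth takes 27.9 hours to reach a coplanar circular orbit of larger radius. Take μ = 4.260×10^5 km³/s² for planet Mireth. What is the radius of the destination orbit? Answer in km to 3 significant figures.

r₂ = 1.34×10^5 km

Transfer time t = 27.9 hours = 1.0044×10^5 s, and t = π√(a_t³/μ).
So a_t = (μ t²/π²)^(1/3) = (4.260×10^5 × (1.0044×10^5)² / π²)^(1/3) = 75795 km.
Since a_t = (r₁ + r₂)/2, r₂ = 2a_t − r₁ = 2×75795 − 17500 = 1.3409×10^5 km.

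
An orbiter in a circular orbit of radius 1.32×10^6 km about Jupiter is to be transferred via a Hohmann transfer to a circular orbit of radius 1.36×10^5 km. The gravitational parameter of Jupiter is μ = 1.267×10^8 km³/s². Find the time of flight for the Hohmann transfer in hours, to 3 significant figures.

t = 48.2 hours

Transfer-ellipse semi-major axis a_t = (r₁ + r₂)/2 = (1.320×10^6 + 1.360×10^5)/2 = 7.280×10^5 km.
Transfer time t = π√(a_t³/μ) = π√((7.280×10^5)³ / 1.267×10^8) = 1.734×10^5 s.
Converting: 1.734×10^5 s ÷ 3600 s/hour = 48.2 hours.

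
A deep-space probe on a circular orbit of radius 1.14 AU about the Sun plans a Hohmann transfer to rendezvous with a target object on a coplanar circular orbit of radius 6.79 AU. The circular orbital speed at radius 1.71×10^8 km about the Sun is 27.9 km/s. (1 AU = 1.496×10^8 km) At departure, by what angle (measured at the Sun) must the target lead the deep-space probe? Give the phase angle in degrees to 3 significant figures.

φ = 99.7°

From the circular-orbit relation v² = μ/r at r = 1.71×10^8 km: μ = v²r = (27.9)² × 1.71×10^8 = 1.33108×10^11 km³/s².
In km: r₁ = 1.14 × 1.496×10^8 = 1.70544×10^8 km; r₂ = 6.79 × 1.496×10^8 = 1.015784×10^9 km.
The Hohmann ellipse has a_t = (r₁ + r₂)/2 = 5.93164×10^8 km.
Transfer time t = π√(a_t³/μ) = 1.2440×10^8 s.
Target angular speed ω₂ = √(μ/r₂³) = 1.1269×10^-8 rad/s.
Angle swept by the target during transfer: ω₂·t = 1.4019 rad = 80.32°.
The deep-space probe traverses 180° on the transfer ellipse, so the target must lead by 180° − 80.32° = 99.7°.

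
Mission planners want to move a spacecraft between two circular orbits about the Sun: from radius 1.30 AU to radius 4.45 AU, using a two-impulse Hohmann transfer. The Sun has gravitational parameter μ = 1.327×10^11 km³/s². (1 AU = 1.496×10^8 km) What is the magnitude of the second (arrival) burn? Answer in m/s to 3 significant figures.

Δv₂ = 4620 m/s

In km: r₁ = 1.30 × 1.496×10^8 = 1.9448×10^8 km; r₂ = 4.45 × 1.496×10^8 = 6.6572×10^8 km.
The Hohmann ellipse has a_t = (r₁ + r₂)/2 = 4.301×10^8 km.
Circular speed at r = 6.6572×10^8 km: v_c = √(μ/r) = 14.119 km/s.
Vis-viva on the transfer ellipse at r = 6.6572×10^8 km gives v_t = √[μ(2/r − 1/a_t)] = 9.4939 km/s.
Δv₂ = |v_t − v_c| = |9.4939 − 14.119| = 4.625 km/s.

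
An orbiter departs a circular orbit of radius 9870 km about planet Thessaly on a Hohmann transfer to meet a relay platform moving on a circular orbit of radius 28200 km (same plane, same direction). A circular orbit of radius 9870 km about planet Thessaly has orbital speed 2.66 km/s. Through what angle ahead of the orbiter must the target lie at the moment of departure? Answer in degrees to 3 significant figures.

φ = 80.2°

From the circular-orbit relation v² = μ/r at r = 9870 km: μ = v²r = (2.66)² × 9870 = 69836.2 km³/s².
Transfer-ellipse semi-major axis a_t = (r₁ + r₂)/2 = (9870 + 28200)/2 = 19035 km.
Transfer time t = π√(a_t³/μ) = 31220 s.
Target angular speed ω₂ = √(μ/r₂³) = 5.5804×10^-5 rad/s.
Angle swept by the target during transfer: ω₂·t = 1.7422 rad = 99.82°.
Arrival is 180° from departure on the ellipse, so φ = 180° − 99.82° = 80.2°.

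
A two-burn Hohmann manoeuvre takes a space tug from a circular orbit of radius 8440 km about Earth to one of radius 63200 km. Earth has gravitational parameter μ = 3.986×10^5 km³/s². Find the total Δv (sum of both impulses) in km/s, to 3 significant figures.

Transfer-ellipse semi-major axis a_t = (r₁ + r₂)/2 = (8440 + 63200)/2 = 35820 km.
Circular speed at r₁: v₁ = √(μ/r₁) = √(3.986×10^5/8440) = 6.872 km/s.
On the transfer ellipse at r₁, v² = μ(2/r − 1/a) gives v_p = √[μ(2/r₁ − 1/a_t)] = 9.128 km/s.
First burn Δv₁ = |v_p − v₁| = 2.256 km/s.
At r₂, v₂ = √(μ/r₂) = 2.511 km/s.
Transfer-orbit speed at r₂: v_a = √[μ(2/r₂ − 1/a_t)] = 1.219 km/s.
Second burn Δv₂ = |v₂ − v_a| = 1.292 km/s.
Δv = Δv₁ + Δv₂ = 2.256 + 1.292 = 3.548 km/s.

Δv = 3.55 km/s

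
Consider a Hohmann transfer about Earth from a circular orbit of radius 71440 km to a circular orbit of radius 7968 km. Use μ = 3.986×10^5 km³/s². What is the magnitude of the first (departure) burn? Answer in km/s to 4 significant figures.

Semi-major axis of the transfer orbit: a_t = (71440 + 7968)/2 = 39704 km.
Circular speed at r = 71440 km: v_c = √(μ/r) = 2.362 km/s.
Vis-viva on the transfer ellipse at r = 71440 km gives v_t = √[μ(2/r − 1/a_t)] = 1.058 km/s.
Δv₁ = |v_t − v_c| = |1.058 − 2.362| = 1.304 km/s.

Δv₁ = 1.304 km/s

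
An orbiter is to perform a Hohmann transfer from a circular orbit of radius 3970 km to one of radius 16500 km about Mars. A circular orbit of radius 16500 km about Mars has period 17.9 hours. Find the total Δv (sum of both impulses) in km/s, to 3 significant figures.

Δv = 1.49 km/s

From Kepler's third law T² = 4π²r³/μ at r = 16500 km, T = 17.9 hours = 17.9 × 3600 s = 64440 s: μ = 4π²r³/T² = 42707.1 km³/s².
Transfer-ellipse semi-major axis a_t = (r₁ + r₂)/2 = (3970 + 16500)/2 = 10235 km.
At r₁ the circular-orbit speed is v₁ = √(μ/r₁) = 3.2799 km/s.
Transfer-orbit speed at r₁ (vis-viva equation): v_p = √[μ(2/r₁ − 1/a_t)] = 4.1644 km/s.
First burn Δv₁ = |v_p − v₁| = 0.8845 km/s.
At r₂, v₂ = √(μ/r₂) = 1.6088 km/s.
Transfer-orbit speed at r₂: v_a = √[μ(2/r₂ − 1/a_t)] = 1.0020 km/s.
Second burn Δv₂ = |v₂ − v_a| = 0.6068 km/s.
Total Δv = Δv₁ + Δv₂ = 1.491 km/s.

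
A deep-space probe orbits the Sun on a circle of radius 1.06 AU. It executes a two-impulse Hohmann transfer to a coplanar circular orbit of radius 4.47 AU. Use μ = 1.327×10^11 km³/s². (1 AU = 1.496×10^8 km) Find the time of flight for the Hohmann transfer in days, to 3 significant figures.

t = 840 days

In km: r₁ = 1.06 × 1.496×10^8 = 1.58576×10^8 km; r₂ = 4.47 × 1.496×10^8 = 6.68712×10^8 km.
Transfer-ellipse semi-major axis a_t = (r₁ + r₂)/2 = (1.58576×10^8 + 6.68712×10^8)/2 = 4.13644×10^8 km.
Transfer time t = π√(a_t³/μ) = π√((4.13644×10^8)³ / 1.327×10^11) = 7.255×10^7 s.
Converting: 7.255×10^7 s ÷ 86400 s/day = 840 days.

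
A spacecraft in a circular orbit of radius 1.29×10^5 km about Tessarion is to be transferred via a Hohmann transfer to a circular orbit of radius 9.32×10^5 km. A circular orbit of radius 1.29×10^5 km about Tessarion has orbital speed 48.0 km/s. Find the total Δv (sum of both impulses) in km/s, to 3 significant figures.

From the circular-orbit relation v² = μ/r at r = 1.29×10^5 km: μ = v²r = (48.0)² × 1.29×10^5 = 2.97216×10^8 km³/s².
The Hohmann ellipse has a_t = (r₁ + r₂)/2 = 5.305×10^5 km.
Circular speed at r₁: v₁ = √(μ/r₁) = √(2.97216×10^8/1.290×10^5) = 48.00 km/s.
On the transfer ellipse at r₁, vis-viva gives v_p = √[μ(2/r₁ − 1/a_t)] = 63.62 km/s.
First burn Δv₁ = |v_p − v₁| = 15.62 km/s.
At r₂, v₂ = √(μ/r₂) = 17.858 km/s.
Transfer-orbit speed at r₂: v_a = √[μ(2/r₂ − 1/a_t)] = 8.8060 km/s.
Second burn Δv₂ = |v₂ − v_a| = 9.052 km/s.
Total Δv = Δv₁ + Δv₂ = 24.67 km/s.

Δv = 24.7 km/s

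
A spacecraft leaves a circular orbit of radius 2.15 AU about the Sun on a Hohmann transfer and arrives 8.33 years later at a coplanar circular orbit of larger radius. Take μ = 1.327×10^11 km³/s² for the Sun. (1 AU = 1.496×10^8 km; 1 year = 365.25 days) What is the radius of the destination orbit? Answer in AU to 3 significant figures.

r₂ = 10.9 AU

In km: r₁ = 2.15 × 1.496×10^8 = 3.2164×10^8 km.
Transfer time t = 8.33 years × 365.25 × 86400 s = 2.62874808×10^8 s, and t = π√(a_t³/μ).
So a_t = (μ t²/π²)^(1/3) = (1.327×10^11 × (2.62874808×10^8)² / π²)^(1/3) = 9.7579×10^8 km.
Since a_t = (r₁ + r₂)/2, r₂ = 2a_t − r₁ = 2×9.7579×10^8 − 3.2164×10^8 = 1.62994×10^9 km.
In AU: r₂ = 1.62994×10^9 / 1.496×10^8 = 10.9 AU.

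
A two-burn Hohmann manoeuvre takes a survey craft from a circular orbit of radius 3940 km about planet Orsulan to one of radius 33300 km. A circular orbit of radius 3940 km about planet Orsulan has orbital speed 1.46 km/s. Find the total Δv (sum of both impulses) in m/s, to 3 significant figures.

From the circular-orbit relation v² = μ/r at r = 3940 km: μ = v²r = (1.46)² × 3940 = 8398.50 km³/s².
Semi-major axis of the transfer orbit: a_t = (3940 + 33300)/2 = 18620 km.
At r₁ the circular-orbit speed is v₁ = √(μ/r₁) = 1.4600 km/s.
Transfer-orbit speed at r₁ (v² = μ(2/r − 1/a)): v_p = √[μ(2/r₁ − 1/a_t)] = 1.9525 km/s.
First burn Δv₁ = |v_p − v₁| = 0.4925 km/s.
At r₂, v₂ = √(μ/r₂) = 0.5022 km/s.
Transfer-orbit speed at r₂: v_a = √[μ(2/r₂ − 1/a_t)] = 0.2310 km/s.
Second burn Δv₂ = |v₂ − v_a| = 0.2712 km/s.
Total Δv = Δv₁ + Δv₂ = 0.7637 km/s.

Δv = 764 m/s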